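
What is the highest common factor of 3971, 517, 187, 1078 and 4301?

11

gcd(3971, 517): 3971 = 7·517 + 352; 517 = 1·352 + 165; 352 = 2·165 + 22; 165 = 7·22 + 11; 22 = 2·11 + 0 → 11
gcd(11, 187): 187 = 17·11 + 0 → 11
gcd(11, 1078): 1078 = 98·11 + 0 → 11
gcd(11, 4301): 4301 = 391·11 + 0 → 11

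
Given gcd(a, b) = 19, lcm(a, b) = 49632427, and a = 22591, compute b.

Using ab = gcd(a,b)·lcm(a,b) = 19·49632427 = 943016113, we get b = 943016113/22591 = 41743.

41743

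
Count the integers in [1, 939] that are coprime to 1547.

Prime factors of 1547: 7, 13, 17. Count integers ≤ 939 divisible by none of them.
By inclusion–exclusion: 939 − ⌊939/7⌋ − ⌊939/13⌋ − ⌊939/17⌋ + ⌊939/91⌋ + ⌊939/119⌋ + ⌊939/221⌋ − ⌊939/1547⌋ = 699.

699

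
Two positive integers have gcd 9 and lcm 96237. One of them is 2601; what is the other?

333

Using mn = gcd(m,n)·lcm(m,n) = 9·96237 = 866133, we get n = 866133/2601 = 333.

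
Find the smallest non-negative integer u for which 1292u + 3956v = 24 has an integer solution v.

98

Euclid: 3956 = 3·1292 + 80; 1292 = 16·80 + 12; 80 = 6·12 + 8; 12 = 1·8 + 4; 8 = 2·4 + 0 → gcd = 4; 24 = 4·6.
Back-substitution yields 1292·(346) + 3956·(-113) = 4, so one solution is u = 346·6 = 2076, v = -113·6 = -678.
Solutions in u differ by 3956/4 = 989; the one in [0, 989) is 2076 mod 989 = 98.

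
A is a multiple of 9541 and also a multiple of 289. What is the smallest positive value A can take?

2757349

gcd first: 9541 = 33·289 + 4; 289 = 72·4 + 1; 4 = 4·1 + 0 → gcd = 1
lcm = 9541·289/gcd = 2757349/1 = 2757349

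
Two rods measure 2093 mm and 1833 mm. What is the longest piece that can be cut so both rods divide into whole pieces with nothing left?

13

Euclid: 2093 = 1·1833 + 260; 1833 = 7·260 + 13; 260 = 20·13 + 0. Last nonzero remainder: 13.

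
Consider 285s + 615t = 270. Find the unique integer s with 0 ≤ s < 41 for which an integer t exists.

29

Reduce mod 615: 285s ≡ 270 (mod 615). With g = gcd(285, 615) = 15 dividing 270, divide through: 19s ≡ 18 (mod 41).
Since gcd(19, 41) = 1, s ≡ 18·(19)⁻¹ ≡ 29 (mod 41). Smallest non-negative: 29.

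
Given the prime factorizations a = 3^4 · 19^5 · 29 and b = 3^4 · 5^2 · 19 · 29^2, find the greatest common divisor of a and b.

44631

min exponent per shared prime: 3^4 · 19 · 29 = 44631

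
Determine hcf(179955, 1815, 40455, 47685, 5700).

179955 = 3³ · 5 · 31 · 43; 1815 = 3 · 5 · 11²; 40455 = 3² · 5 · 29 · 31; 47685 = 3 · 5 · 11 · 17²; 5700 = 2² · 3 · 5² · 19
gcd takes min exponent of each prime: 3 · 5 = 15

15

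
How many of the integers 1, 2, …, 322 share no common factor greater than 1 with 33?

195

33 = 3·11. Inclusion–exclusion on these primes:
322 − ⌊322/3⌋ − ⌊322/11⌋ + ⌊322/33⌋ = 195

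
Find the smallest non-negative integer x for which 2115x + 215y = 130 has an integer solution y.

27

gcd(2115, 215) = 5 (Euclid: 2115 = 9·215 + 180; 215 = 1·180 + 35; 180 = 5·35 + 5; 35 = 7·5 + 0), and 5 | 130.
Extended Euclid: 2115·(6) + 215·(-59) = 5. Scale by 26: x₀ = 156.
General solution x = x₀ + 43t; reducing mod 43 gives x = 27 (and y = -265).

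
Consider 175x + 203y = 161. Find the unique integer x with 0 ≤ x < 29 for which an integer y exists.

Euclid: 203 = 1·175 + 28; 175 = 6·28 + 7; 28 = 4·7 + 0 → gcd = 7; 161 = 7·23.
Back-substitution yields 175·(7) + 203·(-6) = 7, so one solution is x = 7·23 = 161, y = -6·23 = -138.
Solutions in x differ by 203/7 = 29; the one in [0, 29) is 161 mod 29 = 16.

16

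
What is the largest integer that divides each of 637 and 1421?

637 = 7² · 13
1421 = 7² · 29
Common: 7² = 49

49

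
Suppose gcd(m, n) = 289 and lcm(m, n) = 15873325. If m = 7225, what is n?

634933

m·n = gcd·lcm = 289·15873325 = 4587390925, so n = 4587390925/7225 = 634933.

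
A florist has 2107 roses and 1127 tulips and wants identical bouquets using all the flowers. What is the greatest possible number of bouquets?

49

Euclid: 2107 = 1·1127 + 980; 1127 = 1·980 + 147; 980 = 6·147 + 98; 147 = 1·98 + 49; 98 = 2·49 + 0. Last nonzero remainder: 49.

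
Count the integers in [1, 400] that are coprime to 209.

344

Prime factors of 209: 11, 19. Count integers ≤ 400 divisible by none of them.
By inclusion–exclusion: 400 − ⌊400/11⌋ − ⌊400/19⌋ + ⌊400/209⌋ = 344.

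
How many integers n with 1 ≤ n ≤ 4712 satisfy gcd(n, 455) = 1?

455 = 5·7·13. Inclusion–exclusion on these primes:
4712 − ⌊4712/5⌋ − ⌊4712/7⌋ − ⌊4712/13⌋ + ⌊4712/35⌋ + ⌊4712/65⌋ + ⌊4712/91⌋ − ⌊4712/455⌋ = 2982

2982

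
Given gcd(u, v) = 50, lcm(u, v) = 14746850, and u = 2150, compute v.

342950

u·v = gcd·lcm = 50·14746850 = 737342500, so v = 737342500/2150 = 342950.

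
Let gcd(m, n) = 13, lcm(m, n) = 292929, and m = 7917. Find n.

481

m·n = gcd·lcm = 13·292929 = 3808077, so n = 3808077/7917 = 481.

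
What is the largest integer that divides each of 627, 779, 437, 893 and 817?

627 = 3 · 11 · 19; 779 = 19 · 41; 437 = 19 · 23; 893 = 19 · 47; 817 = 19 · 43
gcd takes min exponent of each prime: 19 = 19

19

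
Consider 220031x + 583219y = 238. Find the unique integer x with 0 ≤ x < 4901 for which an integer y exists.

gcd(220031, 583219) = 119 (Euclid: 583219 = 2·220031 + 143157; 220031 = 1·143157 + 76874; 143157 = 1·76874 + 66283; 76874 = 1·66283 + 10591; 66283 = 6·10591 + 2737; 10591 = 3·2737 + 2380; 2737 = 1·2380 + 357; 2380 = 6·357 + 238; 357 = 1·238 + 119; 238 = 2·119 + 0), and 119 | 238.
Extended Euclid: 220031·(-1707) + 583219·(644) = 119. Scale by 2: x₀ = -3414.
General solution x = x₀ + 4901t; reducing mod 4901 gives x = 1487 (and y = -561).

1487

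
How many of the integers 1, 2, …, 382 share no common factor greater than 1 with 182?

182 = 2·7·13. Inclusion–exclusion on these primes:
382 − ⌊382/2⌋ − ⌊382/7⌋ − ⌊382/13⌋ + ⌊382/14⌋ + ⌊382/26⌋ + ⌊382/91⌋ − ⌊382/182⌋ = 151

151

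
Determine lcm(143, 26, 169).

lcm(143, 26) = 143·26/gcd = 3718/13 = 286
lcm(286, 169) = 286·169/gcd = 48334/13 = 3718

3718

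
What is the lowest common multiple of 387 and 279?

387 = 3² · 43; 279 = 3² · 31
max exponents: 3² · 31 · 43 = 11997

11997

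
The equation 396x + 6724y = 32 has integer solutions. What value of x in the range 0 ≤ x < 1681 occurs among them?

gcd(396, 6724) = 4 (Euclid: 6724 = 16·396 + 388; 396 = 1·388 + 8; 388 = 48·8 + 4; 8 = 2·4 + 0), and 4 | 32.
Extended Euclid: 396·(-832) + 6724·(49) = 4. Scale by 8: x₀ = -6656.
General solution x = x₀ + 1681t; reducing mod 1681 gives x = 68 (and y = -4).

68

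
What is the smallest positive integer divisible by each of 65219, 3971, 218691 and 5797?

65219 = 7² · 11³; 3971 = 11 · 19²; 218691 = 3² · 11 · 47²; 5797 = 11 · 17 · 31
lcm takes max exponent of each prime: 3² · 7² · 11³ · 17 · 19² · 31 · 47² = 246677863287933

246677863287933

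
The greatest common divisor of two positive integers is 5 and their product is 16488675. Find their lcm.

Since gcd(u,v)·lcm(u,v) = uv, lcm = 16488675/5 = 3297735.

3297735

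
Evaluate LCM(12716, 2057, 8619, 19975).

83327630100

lcm(12716, 2057) = 12716·2057/gcd = 26156812/187 = 139876
lcm(139876, 8619) = 139876·8619/gcd = 1205591244/17 = 70917132
lcm(70917132, 19975) = 70917132·19975/gcd = 1416569711700/17 = 83327630100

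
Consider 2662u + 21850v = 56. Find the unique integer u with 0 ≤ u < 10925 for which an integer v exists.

Reduce mod 21850: 2662u ≡ 56 (mod 21850). With g = gcd(2662, 21850) = 2 dividing 56, divide through: 1331u ≡ 28 (mod 10925).
Since gcd(1331, 10925) = 1, u ≡ 28·(1331)⁻¹ ≡ 788 (mod 10925). Smallest non-negative: 788.

788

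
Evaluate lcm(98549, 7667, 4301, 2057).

lcm(98549, 7667) = 98549·7667/gcd = 755575183/187 = 4040509
lcm(4040509, 4301) = 4040509·4301/gcd = 17378229209/187 = 92931707
lcm(92931707, 2057) = 92931707·2057/gcd = 191160521299/187 = 1022248777

1022248777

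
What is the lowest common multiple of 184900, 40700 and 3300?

lcm(184900, 40700) = 184900·40700/gcd = 7525430000/100 = 75254300
lcm(75254300, 3300) = 75254300·3300/gcd = 248339190000/1100 = 225762900

225762900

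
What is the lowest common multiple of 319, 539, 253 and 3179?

319 = 11 · 29; 539 = 7² · 11; 253 = 11 · 23; 3179 = 11 · 17²
lcm takes max exponent of each prime: 7² · 11 · 17² · 23 · 29 = 103899257

103899257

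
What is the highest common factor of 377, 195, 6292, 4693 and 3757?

13

gcd(377, 195): 377 = 1·195 + 182; 195 = 1·182 + 13; 182 = 14·13 + 0 → 13
gcd(13, 6292): 6292 = 484·13 + 0 → 13
gcd(13, 4693): 4693 = 361·13 + 0 → 13
gcd(13, 3757): 3757 = 289·13 + 0 → 13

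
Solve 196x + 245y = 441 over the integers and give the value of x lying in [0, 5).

Reduce mod 245: 196x ≡ 441 (mod 245). With g = gcd(196, 245) = 49 dividing 441, divide through: 4x ≡ 9 (mod 5).
Since gcd(4, 5) = 1, x ≡ 9·(4)⁻¹ ≡ 1 (mod 5). Smallest non-negative: 1.

1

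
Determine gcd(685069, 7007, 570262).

539

gcd(685069, 7007): 685069 = 97·7007 + 5390; 7007 = 1·5390 + 1617; 5390 = 3·1617 + 539; 1617 = 3·539 + 0 → 539
gcd(539, 570262): 570262 = 1058·539 + 0 → 539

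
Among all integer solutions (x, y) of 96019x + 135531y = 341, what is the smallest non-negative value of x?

4442

gcd(96019, 135531) = 11 (Euclid: 135531 = 1·96019 + 39512; 96019 = 2·39512 + 16995; 39512 = 2·16995 + 5522; 16995 = 3·5522 + 429; 5522 = 12·429 + 374; 429 = 1·374 + 55; 374 = 6·55 + 44; 55 = 1·44 + 11; 44 = 4·11 + 0), and 11 | 341.
Extended Euclid: 96019·(2528) + 135531·(-1791) = 11. Scale by 31: x₀ = 78368.
General solution x = x₀ + 12321t; reducing mod 12321 gives x = 4442 (and y = -3147).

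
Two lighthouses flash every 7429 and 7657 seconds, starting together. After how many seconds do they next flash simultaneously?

2993887

gcd first: 7657 = 1·7429 + 228; 7429 = 32·228 + 133; 228 = 1·133 + 95; 133 = 1·95 + 38; 95 = 2·38 + 19; 38 = 2·19 + 0 → gcd = 19
lcm = 7429·7657/gcd = 56883853/19 = 2993887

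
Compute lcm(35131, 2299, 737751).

89267871

lcm(35131, 2299) = 35131·2299/gcd = 80766169/19 = 4250851
lcm(4250851, 737751) = 4250851·737751/gcd = 3136069576101/35131 = 89267871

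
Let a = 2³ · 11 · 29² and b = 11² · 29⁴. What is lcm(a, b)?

max exponent per prime: 2³ · 11² · 29⁴ = 684648008

684648008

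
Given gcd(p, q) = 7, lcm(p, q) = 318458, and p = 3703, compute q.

Using pq = gcd(p,q)·lcm(p,q) = 7·318458 = 2229206, we get q = 2229206/3703 = 602.

602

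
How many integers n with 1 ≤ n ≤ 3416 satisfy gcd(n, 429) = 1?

1912

Prime factors of 429: 3, 11, 13. Count integers ≤ 3416 divisible by none of them.
By inclusion–exclusion: 3416 − ⌊3416/3⌋ − ⌊3416/11⌋ − ⌊3416/13⌋ + ⌊3416/33⌋ + ⌊3416/39⌋ + ⌊3416/143⌋ − ⌊3416/429⌋ = 1912.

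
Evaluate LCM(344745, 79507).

gcd first: 344745 = 4·79507 + 26717; 79507 = 2·26717 + 26073; 26717 = 1·26073 + 644; 26073 = 40·644 + 313; 644 = 2·313 + 18; 313 = 17·18 + 7; 18 = 2·7 + 4; 7 = 1·4 + 3; 4 = 1·3 + 1; 3 = 3·1 + 0 → gcd = 1
lcm = 344745·79507/gcd = 27409640715/1 = 27409640715

27409640715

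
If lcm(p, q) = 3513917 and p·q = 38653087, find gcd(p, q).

gcd·lcm = product, so gcd = 38653087/3513917 = 11.

11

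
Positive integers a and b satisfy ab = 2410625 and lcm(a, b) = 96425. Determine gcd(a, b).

From gcd × lcm = ab: gcd = 2410625 / 96425 = 25.

25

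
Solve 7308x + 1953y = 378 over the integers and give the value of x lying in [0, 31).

7

Reduce mod 1953: 7308x ≡ 378 (mod 1953). With g = gcd(7308, 1953) = 63 dividing 378, divide through: 116x ≡ 6 (mod 31).
Since gcd(116, 31) = 1, x ≡ 6·(116)⁻¹ ≡ 7 (mod 31). Smallest non-negative: 7.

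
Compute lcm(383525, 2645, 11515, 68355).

383525 = 5² · 23² · 29; 2645 = 5 · 23²; 11515 = 5 · 7² · 47; 68355 = 3² · 5 · 7² · 31
lcm takes max exponent of each prime: 3² · 5² · 7² · 23² · 29 · 31 · 47 = 246429002925

246429002925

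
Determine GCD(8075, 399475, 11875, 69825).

8075 = 5² · 17 · 19; 399475 = 5² · 19 · 29²; 11875 = 5⁴ · 19; 69825 = 3 · 5² · 7² · 19
gcd takes min exponent of each prime: 5² · 19 = 475

475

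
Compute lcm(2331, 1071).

39627

2331 = 3² · 7 · 37; 1071 = 3² · 7 · 17
max exponents: 3² · 7 · 17 · 37 = 39627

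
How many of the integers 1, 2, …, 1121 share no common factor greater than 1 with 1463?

Prime factors of 1463: 7, 11, 19. Count integers ≤ 1121 divisible by none of them.
By inclusion–exclusion: 1121 − ⌊1121/7⌋ − ⌊1121/11⌋ − ⌊1121/19⌋ + ⌊1121/77⌋ + ⌊1121/133⌋ + ⌊1121/209⌋ − ⌊1121/1463⌋ = 828.

828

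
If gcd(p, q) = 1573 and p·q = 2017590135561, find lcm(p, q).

1282638357

gcd·lcm = product, so lcm = 2017590135561/1573 = 1282638357.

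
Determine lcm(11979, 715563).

952414353

11979 = 3² · 11³; 715563 = 3² · 43³
max exponents: 3² · 11³ · 43³ = 952414353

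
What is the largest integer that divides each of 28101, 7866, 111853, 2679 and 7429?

gcd(28101, 7866): 28101 = 3·7866 + 4503; 7866 = 1·4503 + 3363; 4503 = 1·3363 + 1140; 3363 = 2·1140 + 1083; 1140 = 1·1083 + 57; 1083 = 19·57 + 0 → 57
gcd(57, 111853): 111853 = 1962·57 + 19; 57 = 3·19 + 0 → 19
gcd(19, 2679): 2679 = 141·19 + 0 → 19
gcd(19, 7429): 7429 = 391·19 + 0 → 19

19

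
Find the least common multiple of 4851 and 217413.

4851 = 3² · 7² · 11; 217413 = 3² · 7² · 17 · 29
max exponents: 3² · 7² · 11 · 17 · 29 = 2391543

2391543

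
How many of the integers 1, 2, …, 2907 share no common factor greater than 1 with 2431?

2431 = 11·13·17. Inclusion–exclusion on these primes:
2907 − ⌊2907/11⌋ − ⌊2907/13⌋ − ⌊2907/17⌋ + ⌊2907/143⌋ + ⌊2907/187⌋ + ⌊2907/221⌋ − ⌊2907/2431⌋ = 2296

2296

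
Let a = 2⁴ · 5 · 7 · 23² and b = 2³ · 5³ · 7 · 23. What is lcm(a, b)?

7406000

max exponent per prime: 2⁴ · 5³ · 7 · 23² = 7406000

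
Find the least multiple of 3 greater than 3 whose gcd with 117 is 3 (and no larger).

117 = 3·39. Any m with gcd(m, 117) = 3 is a multiple of 3, say 3s, with s coprime to 39.
Need s > 3/3, so s ≥ 2. First s ≥ 2 with gcd(s, 39) = 1 is s = 2. Thus m = 3·2 = 6.

6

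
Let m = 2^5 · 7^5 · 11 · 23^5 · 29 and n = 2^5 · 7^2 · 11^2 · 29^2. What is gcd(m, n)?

min exponent per shared prime: 2^5 · 7^2 · 11 · 29 = 500192

500192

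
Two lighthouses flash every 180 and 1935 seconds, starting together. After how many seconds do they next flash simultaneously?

7740

gcd first: 1935 = 10·180 + 135; 180 = 1·135 + 45; 135 = 3·45 + 0 → gcd = 45
lcm = 180·1935/gcd = 348300/45 = 7740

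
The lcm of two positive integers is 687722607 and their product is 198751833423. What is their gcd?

gcd·lcm = product, so gcd = 198751833423/687722607 = 289.

289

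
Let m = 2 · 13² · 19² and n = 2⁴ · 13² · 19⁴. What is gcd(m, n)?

122018

min exponent per shared prime: 2 · 13² · 19² = 122018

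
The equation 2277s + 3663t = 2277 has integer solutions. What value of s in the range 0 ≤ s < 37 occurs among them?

gcd(2277, 3663) = 99 (Euclid: 3663 = 1·2277 + 1386; 2277 = 1·1386 + 891; 1386 = 1·891 + 495; 891 = 1·495 + 396; 495 = 1·396 + 99; 396 = 4·99 + 0), and 99 | 2277.
Extended Euclid: 2277·(-8) + 3663·(5) = 99. Scale by 23: s₀ = -184.
General solution s = s₀ + 37k; reducing mod 37 gives s = 1 (and t = 0).

1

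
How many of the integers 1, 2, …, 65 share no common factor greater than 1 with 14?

Prime factors of 14: 2, 7. Count integers ≤ 65 divisible by none of them.
By inclusion–exclusion: 65 − ⌊65/2⌋ − ⌊65/7⌋ + ⌊65/14⌋ = 28.

28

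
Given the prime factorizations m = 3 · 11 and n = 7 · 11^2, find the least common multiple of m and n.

2541

max exponent per prime: 3 · 7 · 11^2 = 2541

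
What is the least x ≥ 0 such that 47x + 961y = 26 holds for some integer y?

21

gcd(47, 961) = 1 (Euclid: 961 = 20·47 + 21; 47 = 2·21 + 5; 21 = 4·5 + 1; 5 = 5·1 + 0), and 1 | 26.
Extended Euclid: 47·(-184) + 961·(9) = 1. Scale by 26: x₀ = -4784.
General solution x = x₀ + 961t; reducing mod 961 gives x = 21 (and y = -1).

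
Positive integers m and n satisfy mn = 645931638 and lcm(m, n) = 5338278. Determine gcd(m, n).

From gcd × lcm = mn: gcd = 645931638 / 5338278 = 121.

121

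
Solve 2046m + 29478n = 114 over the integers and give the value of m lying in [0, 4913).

3674

Euclid: 29478 = 14·2046 + 834; 2046 = 2·834 + 378; 834 = 2·378 + 78; 378 = 4·78 + 66; 78 = 1·66 + 12; 66 = 5·12 + 6; 12 = 2·6 + 0 → gcd = 6; 114 = 6·19.
Back-substitution yields 2046·(2262) + 29478·(-157) = 6, so one solution is m = 2262·19 = 42978, n = -157·19 = -2983.
Solutions in m differ by 29478/6 = 4913; the one in [0, 4913) is 42978 mod 4913 = 3674.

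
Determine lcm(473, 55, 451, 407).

3587705

473 = 11 · 43; 55 = 5 · 11; 451 = 11 · 41; 407 = 11 · 37
lcm takes max exponent of each prime: 5 · 11 · 37 · 41 · 43 = 3587705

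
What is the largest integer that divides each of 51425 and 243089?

Euclid: 243089 = 4·51425 + 37389; 51425 = 1·37389 + 14036; 37389 = 2·14036 + 9317; 14036 = 1·9317 + 4719; 9317 = 1·4719 + 4598; 4719 = 1·4598 + 121; 4598 = 38·121 + 0. Last nonzero remainder: 121.

121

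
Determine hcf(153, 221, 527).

17

gcd(153, 221): 221 = 1·153 + 68; 153 = 2·68 + 17; 68 = 4·17 + 0 → 17
gcd(17, 527): 527 = 31·17 + 0 → 17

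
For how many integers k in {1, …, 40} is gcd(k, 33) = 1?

25

33 = 3·11. Inclusion–exclusion on these primes:
40 − ⌊40/3⌋ − ⌊40/11⌋ + ⌊40/33⌋ = 25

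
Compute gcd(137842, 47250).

2

137842 = 2 · 41³
47250 = 2 · 3³ · 5³ · 7
Common: 2 = 2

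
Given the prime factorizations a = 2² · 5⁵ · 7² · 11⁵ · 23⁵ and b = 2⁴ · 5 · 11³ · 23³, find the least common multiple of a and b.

2539619717407850000

max exponent per prime: 2⁴ · 5⁵ · 7² · 11⁵ · 23⁵ = 2539619717407850000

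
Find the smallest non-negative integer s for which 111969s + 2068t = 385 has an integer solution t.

57

gcd(111969, 2068) = 11 (Euclid: 111969 = 54·2068 + 297; 2068 = 6·297 + 286; 297 = 1·286 + 11; 286 = 26·11 + 0), and 11 | 385.
Extended Euclid: 111969·(7) + 2068·(-379) = 11. Scale by 35: s₀ = 245.
General solution s = s₀ + 188k; reducing mod 188 gives s = 57 (and t = -3086).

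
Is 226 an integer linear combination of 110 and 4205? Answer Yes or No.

No

gcd(110, 4205): 4205 = 38·110 + 25; 110 = 4·25 + 10; 25 = 2·10 + 5; 10 = 2·5 + 0 → 5
5 does not divide 226, so a solution does not exist.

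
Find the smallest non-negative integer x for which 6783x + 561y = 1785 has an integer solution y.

2

Euclid: 6783 = 12·561 + 51; 561 = 11·51 + 0 → gcd = 51; 1785 = 51·35.
Back-substitution yields 6783·(1) + 561·(-12) = 51, so one solution is x = 1·35 = 35, y = -12·35 = -420.
Solutions in x differ by 561/51 = 11; the one in [0, 11) is 35 mod 11 = 2.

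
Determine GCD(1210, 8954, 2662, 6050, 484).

242

gcd(1210, 8954): 8954 = 7·1210 + 484; 1210 = 2·484 + 242; 484 = 2·242 + 0 → 242
gcd(242, 2662): 2662 = 11·242 + 0 → 242
gcd(242, 6050): 6050 = 25·242 + 0 → 242
gcd(242, 484): 484 = 2·242 + 0 → 242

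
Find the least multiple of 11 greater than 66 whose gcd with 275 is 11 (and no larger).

77

Multiples of 11 above 66: 11·7, 11·8, … . Need the cofactor coprime to 275/11 = 25.
Checking s = 7, 8, … the first with gcd(s, 25) = 1 is s = 7, giving 77.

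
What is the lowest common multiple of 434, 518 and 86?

434 = 2 · 7 · 31; 518 = 2 · 7 · 37; 86 = 2 · 43
lcm takes max exponent of each prime: 2 · 7 · 31 · 37 · 43 = 690494

690494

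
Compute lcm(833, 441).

gcd first: 833 = 1·441 + 392; 441 = 1·392 + 49; 392 = 8·49 + 0 → gcd = 49
lcm = 833·441/gcd = 367353/49 = 7497

7497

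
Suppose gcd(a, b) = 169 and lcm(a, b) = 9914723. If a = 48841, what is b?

a·b = gcd·lcm = 169·9914723 = 1675588187, so b = 1675588187/48841 = 34307.

34307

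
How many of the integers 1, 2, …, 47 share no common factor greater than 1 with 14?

14 = 2·7. Inclusion–exclusion on these primes:
47 − ⌊47/2⌋ − ⌊47/7⌋ + ⌊47/14⌋ = 21

21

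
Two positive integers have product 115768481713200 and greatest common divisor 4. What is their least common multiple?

gcd·lcm = product, so lcm = 115768481713200/4 = 28942120428300.

28942120428300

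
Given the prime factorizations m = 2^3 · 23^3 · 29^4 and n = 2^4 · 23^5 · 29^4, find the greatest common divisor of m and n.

min exponent per shared prime: 2^3 · 23^3 · 29^4 = 68843903416

68843903416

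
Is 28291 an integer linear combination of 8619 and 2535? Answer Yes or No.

By Bézout, 8619p − 2535q = 28291 has integer solutions iff gcd(8619, 2535) | 28291.
Euclid: 8619 = 3·2535 + 1014; 2535 = 2·1014 + 507; 1014 = 2·507 + 0. gcd = 507; 28291 mod 507 = 406. No.

No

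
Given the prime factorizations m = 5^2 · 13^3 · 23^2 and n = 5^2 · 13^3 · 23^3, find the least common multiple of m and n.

668272475

max exponent per prime: 5^2 · 13^3 · 23^3 = 668272475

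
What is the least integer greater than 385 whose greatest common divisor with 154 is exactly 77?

Multiples of 77 above 385: 77·6, 77·7, … . Need the cofactor coprime to 154/77 = 2.
Checking s = 6, 7, … the first with gcd(s, 2) = 1 is s = 7, giving 539.

539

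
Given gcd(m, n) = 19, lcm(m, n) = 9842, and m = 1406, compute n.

Using mn = gcd(m,n)·lcm(m,n) = 19·9842 = 186998, we get n = 186998/1406 = 133.

133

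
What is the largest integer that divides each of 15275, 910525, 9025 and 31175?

25

gcd(15275, 910525): 910525 = 59·15275 + 9300; 15275 = 1·9300 + 5975; 9300 = 1·5975 + 3325; 5975 = 1·3325 + 2650; 3325 = 1·2650 + 675; 2650 = 3·675 + 625; 675 = 1·625 + 50; 625 = 12·50 + 25; 50 = 2·25 + 0 → 25
gcd(25, 9025): 9025 = 361·25 + 0 → 25
gcd(25, 31175): 31175 = 1247·25 + 0 → 25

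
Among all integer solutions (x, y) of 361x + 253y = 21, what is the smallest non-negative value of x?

204

Euclid: 361 = 1·253 + 108; 253 = 2·108 + 37; 108 = 2·37 + 34; 37 = 1·34 + 3; 34 = 11·3 + 1; 3 = 3·1 + 0 → gcd = 1; 21 = 1·21.
Back-substitution yields 361·(82) + 253·(-117) = 1, so one solution is x = 82·21 = 1722, y = -117·21 = -2457.
Solutions in x differ by 253/1 = 253; the one in [0, 253) is 1722 mod 253 = 204.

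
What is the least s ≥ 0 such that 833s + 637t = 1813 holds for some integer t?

6

Euclid: 833 = 1·637 + 196; 637 = 3·196 + 49; 196 = 4·49 + 0 → gcd = 49; 1813 = 49·37.
Back-substitution yields 833·(-3) + 637·(4) = 49, so one solution is s = -3·37 = -111, t = 4·37 = 148.
Solutions in s differ by 637/49 = 13; the one in [0, 13) is -111 mod 13 = 6.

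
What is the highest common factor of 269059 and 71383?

5491

Euclid: 269059 = 3·71383 + 54910; 71383 = 1·54910 + 16473; 54910 = 3·16473 + 5491; 16473 = 3·5491 + 0. Last nonzero remainder: 5491.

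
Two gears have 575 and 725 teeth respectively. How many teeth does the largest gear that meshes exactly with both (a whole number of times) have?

25

Euclid: 725 = 1·575 + 150; 575 = 3·150 + 125; 150 = 1·125 + 25; 125 = 5·25 + 0. Last nonzero remainder: 25.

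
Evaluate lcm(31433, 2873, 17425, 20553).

31433 = 17 · 43²; 2873 = 13² · 17; 17425 = 5² · 17 · 41; 20553 = 3 · 13 · 17 · 31
lcm takes max exponent of each prime: 3 · 5² · 13² · 17 · 31 · 41 · 43² = 506383272525

506383272525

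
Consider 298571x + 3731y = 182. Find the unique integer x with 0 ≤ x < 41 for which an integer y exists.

2

Reduce mod 3731: 298571x ≡ 182 (mod 3731). With g = gcd(298571, 3731) = 91 dividing 182, divide through: 3281x ≡ 2 (mod 41).
Since gcd(3281, 41) = 1, x ≡ 2·(3281)⁻¹ ≡ 2 (mod 41). Smallest non-negative: 2.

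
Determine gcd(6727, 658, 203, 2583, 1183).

7

gcd(6727, 658): 6727 = 10·658 + 147; 658 = 4·147 + 70; 147 = 2·70 + 7; 70 = 10·7 + 0 → 7
gcd(7, 203): 203 = 29·7 + 0 → 7
gcd(7, 2583): 2583 = 369·7 + 0 → 7
gcd(7, 1183): 1183 = 169·7 + 0 → 7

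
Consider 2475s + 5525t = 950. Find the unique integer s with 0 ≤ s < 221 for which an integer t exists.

Euclid: 5525 = 2·2475 + 575; 2475 = 4·575 + 175; 575 = 3·175 + 50; 175 = 3·50 + 25; 50 = 2·25 + 0 → gcd = 25; 950 = 25·38.
Back-substitution yields 2475·(96) + 5525·(-43) = 25, so one solution is s = 96·38 = 3648, t = -43·38 = -1634.
Solutions in s differ by 5525/25 = 221; the one in [0, 221) is 3648 mod 221 = 112.

112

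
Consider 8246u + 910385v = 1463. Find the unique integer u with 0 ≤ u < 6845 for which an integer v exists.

773

gcd(8246, 910385) = 133 (Euclid: 910385 = 110·8246 + 3325; 8246 = 2·3325 + 1596; 3325 = 2·1596 + 133; 1596 = 12·133 + 0), and 133 | 1463.
Extended Euclid: 8246·(-552) + 910385·(5) = 133. Scale by 11: u₀ = -6072.
General solution u = u₀ + 6845t; reducing mod 6845 gives u = 773 (and v = -7).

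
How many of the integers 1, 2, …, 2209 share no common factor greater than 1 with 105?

1011

Prime factors of 105: 3, 5, 7. Count integers ≤ 2209 divisible by none of them.
By inclusion–exclusion: 2209 − ⌊2209/3⌋ − ⌊2209/5⌋ − ⌊2209/7⌋ + ⌊2209/15⌋ + ⌊2209/21⌋ + ⌊2209/35⌋ − ⌊2209/105⌋ = 1011.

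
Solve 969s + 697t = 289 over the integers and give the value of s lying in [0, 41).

19

gcd(969, 697) = 17 (Euclid: 969 = 1·697 + 272; 697 = 2·272 + 153; 272 = 1·153 + 119; 153 = 1·119 + 34; 119 = 3·34 + 17; 34 = 2·17 + 0), and 17 | 289.
Extended Euclid: 969·(18) + 697·(-25) = 17. Scale by 17: s₀ = 306.
General solution s = s₀ + 41k; reducing mod 41 gives s = 19 (and t = -26).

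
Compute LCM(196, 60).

2940

gcd first: 196 = 3·60 + 16; 60 = 3·16 + 12; 16 = 1·12 + 4; 12 = 3·4 + 0 → gcd = 4
lcm = 196·60/gcd = 11760/4 = 2940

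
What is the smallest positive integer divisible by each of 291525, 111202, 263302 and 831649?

5528927299350

lcm(291525, 111202) = 291525·111202/gcd = 32418163050/169 = 191823450
lcm(191823450, 263302) = 191823450·263302/gcd = 50507498031900/338 = 149430467550
lcm(149430467550, 831649) = 149430467550·831649/gcd = 124273698907489950/22477 = 5528927299350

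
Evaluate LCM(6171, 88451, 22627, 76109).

lcm(6171, 88451) = 6171·88451/gcd = 545831121/2057 = 265353
lcm(265353, 22627) = 265353·22627/gcd = 6004142331/2057 = 2918883
lcm(2918883, 76109) = 2918883·76109/gcd = 222153266247/2057 = 107998671

107998671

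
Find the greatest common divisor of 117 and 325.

13

117 = 3² · 13
325 = 5² · 13
Common: 13 = 13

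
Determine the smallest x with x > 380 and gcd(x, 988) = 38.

Multiples of 38 above 380: 38·11, 38·12, … . Need the cofactor coprime to 988/38 = 26.
Checking s = 11, 12, … the first with gcd(s, 26) = 1 is s = 11, giving 418.

418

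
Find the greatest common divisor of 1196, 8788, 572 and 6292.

52

1196 = 2² · 13 · 23; 8788 = 2² · 13³; 572 = 2² · 11 · 13; 6292 = 2² · 11² · 13
gcd takes min exponent of each prime: 2² · 13 = 52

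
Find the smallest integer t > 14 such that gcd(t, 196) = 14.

gcd(t, 196) = 14 forces 14 | t; write t = 14s. Then gcd(14s, 14·14) = 14·gcd(s, 14), so need gcd(s, 14) = 1.
14s > 14 gives s ≥ 2. The least s ≥ 2 coprime to 14 is 3, so t = 14·3 = 42.

42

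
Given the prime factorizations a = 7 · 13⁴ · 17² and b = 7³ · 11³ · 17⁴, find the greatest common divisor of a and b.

2023

min exponent per shared prime: 7 · 17² = 2023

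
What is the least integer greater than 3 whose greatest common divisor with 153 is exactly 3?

6

Multiples of 3 above 3: 3·2, 3·3, … . Need the cofactor coprime to 153/3 = 51.
Checking s = 2, 3, … the first with gcd(s, 51) = 1 is s = 2, giving 6.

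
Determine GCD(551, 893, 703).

19

gcd(551, 893): 893 = 1·551 + 342; 551 = 1·342 + 209; 342 = 1·209 + 133; 209 = 1·133 + 76; 133 = 1·76 + 57; 76 = 1·57 + 19; 57 = 3·19 + 0 → 19
gcd(19, 703): 703 = 37·19 + 0 → 19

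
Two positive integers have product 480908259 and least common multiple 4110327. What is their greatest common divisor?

117

From gcd × lcm = mn: gcd = 480908259 / 4110327 = 117.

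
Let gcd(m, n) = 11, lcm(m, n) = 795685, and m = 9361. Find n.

935

Using mn = gcd(m,n)·lcm(m,n) = 11·795685 = 8752535, we get n = 8752535/9361 = 935.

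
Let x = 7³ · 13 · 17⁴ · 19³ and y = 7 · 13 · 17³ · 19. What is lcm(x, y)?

max exponent per prime: 7³ · 13 · 17⁴ · 19³ = 2554429733401

2554429733401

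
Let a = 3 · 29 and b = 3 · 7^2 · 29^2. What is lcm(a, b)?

123627

max exponent per prime: 3 · 7^2 · 29^2 = 123627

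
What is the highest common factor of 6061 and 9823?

209

6061 = 11 · 19 · 29
9823 = 11 · 19 · 47
Common: 11 · 19 = 209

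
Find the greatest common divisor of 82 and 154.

2

Euclid: 154 = 1·82 + 72; 82 = 1·72 + 10; 72 = 7·10 + 2; 10 = 5·2 + 0. Last nonzero remainder: 2.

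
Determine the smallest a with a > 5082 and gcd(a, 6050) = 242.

Multiples of 242 above 5082: 242·22, 242·23, … . Need the cofactor coprime to 6050/242 = 25.
Checking s = 22, 23, … the first with gcd(s, 25) = 1 is s = 22, giving 5324.

5324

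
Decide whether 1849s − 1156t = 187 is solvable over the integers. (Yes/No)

By Bézout, 1849s − 1156t = 187 has integer solutions iff gcd(1849, 1156) | 187.
Euclid: 1849 = 1·1156 + 693; 1156 = 1·693 + 463; 693 = 1·463 + 230; 463 = 2·230 + 3; 230 = 76·3 + 2; 3 = 1·2 + 1; 2 = 2·1 + 0. gcd = 1; 187 mod 1 = 0. Yes.

Yes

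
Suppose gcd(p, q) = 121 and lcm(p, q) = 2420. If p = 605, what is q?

Using pq = gcd(p,q)·lcm(p,q) = 121·2420 = 292820, we get q = 292820/605 = 484.

484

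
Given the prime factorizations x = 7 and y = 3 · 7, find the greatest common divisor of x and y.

7

min exponent per shared prime: 7 = 7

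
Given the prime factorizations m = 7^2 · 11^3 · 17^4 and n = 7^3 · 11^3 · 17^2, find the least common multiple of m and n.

38130092693

max exponent per prime: 7^3 · 11^3 · 17^4 = 38130092693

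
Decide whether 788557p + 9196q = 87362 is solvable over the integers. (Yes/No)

Yes

gcd(788557, 9196): 788557 = 85·9196 + 6897; 9196 = 1·6897 + 2299; 6897 = 3·2299 + 0 → 2299
2299 divides 87362, so a solution exists.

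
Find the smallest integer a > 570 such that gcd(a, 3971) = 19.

589

3971 = 19·209. Any a with gcd(a, 3971) = 19 is a multiple of 19, say 19s, with s coprime to 209.
Need s > 570/19, so s ≥ 31. First s ≥ 31 with gcd(s, 209) = 1 is s = 31. Thus a = 19·31 = 589.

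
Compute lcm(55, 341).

gcd first: 341 = 6·55 + 11; 55 = 5·11 + 0 → gcd = 11
lcm = 55·341/gcd = 18755/11 = 1705

1705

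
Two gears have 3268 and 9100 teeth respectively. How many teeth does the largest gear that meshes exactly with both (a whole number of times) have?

Euclid: 9100 = 2·3268 + 2564; 3268 = 1·2564 + 704; 2564 = 3·704 + 452; 704 = 1·452 + 252; 452 = 1·252 + 200; 252 = 1·200 + 52; 200 = 3·52 + 44; 52 = 1·44 + 8; 44 = 5·8 + 4; 8 = 2·4 + 0. Last nonzero remainder: 4.

4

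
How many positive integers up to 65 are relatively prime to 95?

Prime factors of 95: 5, 19. Count integers ≤ 65 divisible by none of them.
By inclusion–exclusion: 65 − ⌊65/5⌋ − ⌊65/19⌋ + ⌊65/95⌋ = 49.

49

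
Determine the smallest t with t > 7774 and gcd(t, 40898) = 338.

Multiples of 338 above 7774: 338·24, 338·25, … . Need the cofactor coprime to 40898/338 = 121.
Checking s = 24, 25, … the first with gcd(s, 121) = 1 is s = 24, giving 8112.

8112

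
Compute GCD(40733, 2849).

40733 = 7 · 11 · 23²
2849 = 7 · 11 · 37
Common: 7 · 11 = 77

77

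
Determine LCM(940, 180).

8460

940 = 2² · 5 · 47; 180 = 2² · 3² · 5
max exponents: 2² · 3² · 5 · 47 = 8460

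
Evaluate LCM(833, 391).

19159

833 = 7² · 17; 391 = 17 · 23
max exponents: 7² · 17 · 23 = 19159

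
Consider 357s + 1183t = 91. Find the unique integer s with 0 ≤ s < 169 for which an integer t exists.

Reduce mod 1183: 357s ≡ 91 (mod 1183). With g = gcd(357, 1183) = 7 dividing 91, divide through: 51s ≡ 13 (mod 169).
Since gcd(51, 169) = 1, s ≡ 13·(51)⁻¹ ≡ 156 (mod 169). Smallest non-negative: 156.

156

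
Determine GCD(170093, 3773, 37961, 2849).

77

gcd(170093, 3773): 170093 = 45·3773 + 308; 3773 = 12·308 + 77; 308 = 4·77 + 0 → 77
gcd(77, 37961): 37961 = 493·77 + 0 → 77
gcd(77, 2849): 2849 = 37·77 + 0 → 77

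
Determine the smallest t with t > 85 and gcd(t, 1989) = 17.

119

gcd(t, 1989) = 17 forces 17 | t; write t = 17s. Then gcd(17s, 17·117) = 17·gcd(s, 117), so need gcd(s, 117) = 1.
17s > 85 gives s ≥ 6. The least s ≥ 6 coprime to 117 is 7, so t = 17·7 = 119.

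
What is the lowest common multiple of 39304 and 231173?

9086023592

39304 = 2³ · 17³; 231173 = 19 · 23³
max exponents: 2³ · 17³ · 19 · 23³ = 9086023592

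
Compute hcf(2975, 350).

2975 = 5² · 7 · 17
350 = 2 · 5² · 7
Common: 5² · 7 = 175

175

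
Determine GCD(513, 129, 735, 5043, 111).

513 = 3³ · 19; 129 = 3 · 43; 735 = 3 · 5 · 7²; 5043 = 3 · 41²; 111 = 3 · 37
gcd takes min exponent of each prime: 3 = 3

3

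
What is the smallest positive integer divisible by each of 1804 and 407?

66748

gcd first: 1804 = 4·407 + 176; 407 = 2·176 + 55; 176 = 3·55 + 11; 55 = 5·11 + 0 → gcd = 11
lcm = 1804·407/gcd = 734228/11 = 66748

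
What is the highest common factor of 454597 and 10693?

Euclid: 454597 = 42·10693 + 5491; 10693 = 1·5491 + 5202; 5491 = 1·5202 + 289; 5202 = 18·289 + 0. Last nonzero remainder: 289.

289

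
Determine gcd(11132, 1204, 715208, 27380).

11132 = 2² · 11² · 23; 1204 = 2² · 7 · 43; 715208 = 2³ · 13² · 23²; 27380 = 2² · 5 · 37²
gcd takes min exponent of each prime: 2² = 4

4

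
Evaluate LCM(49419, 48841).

8351811

49419 = 3² · 17² · 19; 48841 = 13² · 17²
max exponents: 3² · 13² · 17² · 19 = 8351811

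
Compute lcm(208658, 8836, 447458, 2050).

lcm(208658, 8836) = 208658·8836/gcd = 1843702088/2 = 921851044
lcm(921851044, 447458) = 921851044·447458/gcd = 412489624446152/2 = 206244812223076
lcm(206244812223076, 2050) = 206244812223076·2050/gcd = 422801865057305800/2 = 211400932528652900

211400932528652900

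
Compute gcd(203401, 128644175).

Euclid: 128644175 = 632·203401 + 94743; 203401 = 2·94743 + 13915; 94743 = 6·13915 + 11253; 13915 = 1·11253 + 2662; 11253 = 4·2662 + 605; 2662 = 4·605 + 242; 605 = 2·242 + 121; 242 = 2·121 + 0. Last nonzero remainder: 121.

121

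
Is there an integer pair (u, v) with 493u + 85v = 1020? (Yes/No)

By Bézout, 493u + 85v = 1020 has integer solutions iff gcd(493, 85) | 1020.
Euclid: 493 = 5·85 + 68; 85 = 1·68 + 17; 68 = 4·17 + 0. gcd = 17; 1020 mod 17 = 0. Yes.

Yes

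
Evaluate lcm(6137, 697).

251617

gcd first: 6137 = 8·697 + 561; 697 = 1·561 + 136; 561 = 4·136 + 17; 136 = 8·17 + 0 → gcd = 17
lcm = 6137·697/gcd = 4277489/17 = 251617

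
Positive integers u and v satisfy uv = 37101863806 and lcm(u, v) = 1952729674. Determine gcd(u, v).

19

gcd·lcm = product, so gcd = 37101863806/1952729674 = 19.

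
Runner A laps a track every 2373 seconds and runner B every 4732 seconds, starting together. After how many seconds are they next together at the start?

2373 = 3 · 7 · 113; 4732 = 2² · 7 · 13²
max exponents: 2² · 3 · 7 · 13² · 113 = 1604148

1604148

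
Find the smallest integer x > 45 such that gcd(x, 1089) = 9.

Multiples of 9 above 45: 9·6, 9·7, … . Need the cofactor coprime to 1089/9 = 121.
Checking s = 6, 7, … the first with gcd(s, 121) = 1 is s = 6, giving 54.

54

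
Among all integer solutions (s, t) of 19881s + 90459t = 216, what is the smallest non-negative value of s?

7867

gcd(19881, 90459) = 9 (Euclid: 90459 = 4·19881 + 10935; 19881 = 1·10935 + 8946; 10935 = 1·8946 + 1989; 8946 = 4·1989 + 990; 1989 = 2·990 + 9; 990 = 110·9 + 0), and 9 | 216.
Extended Euclid: 19881·(-91) + 90459·(20) = 9. Scale by 24: s₀ = -2184.
General solution s = s₀ + 10051k; reducing mod 10051 gives s = 7867 (and t = -1729).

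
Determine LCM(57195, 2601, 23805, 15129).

57195 = 3² · 5 · 31 · 41; 2601 = 3² · 17²; 23805 = 3² · 5 · 23²; 15129 = 3² · 41²
lcm takes max exponent of each prime: 3² · 5 · 17² · 23² · 31 · 41² = 358505180595

358505180595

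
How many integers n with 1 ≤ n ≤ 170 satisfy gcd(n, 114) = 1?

114 = 2·3·19. Inclusion–exclusion on these primes:
170 − ⌊170/2⌋ − ⌊170/3⌋ − ⌊170/19⌋ + ⌊170/6⌋ + ⌊170/38⌋ + ⌊170/57⌋ − ⌊170/114⌋ = 54

54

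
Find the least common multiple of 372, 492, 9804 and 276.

372 = 2² · 3 · 31; 492 = 2² · 3 · 41; 9804 = 2² · 3 · 19 · 43; 276 = 2² · 3 · 23
lcm takes max exponent of each prime: 2² · 3 · 19 · 23 · 31 · 41 · 43 = 286600332

286600332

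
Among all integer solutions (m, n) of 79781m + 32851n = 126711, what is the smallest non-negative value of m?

2

Reduce mod 32851: 79781m ≡ 126711 (mod 32851). With g = gcd(79781, 32851) = 4693 dividing 126711, divide through: 17m ≡ 27 (mod 7).
Since gcd(17, 7) = 1, m ≡ 27·(17)⁻¹ ≡ 2 (mod 7). Smallest non-negative: 2.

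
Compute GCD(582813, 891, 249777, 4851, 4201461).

gcd(582813, 891): 582813 = 654·891 + 99; 891 = 9·99 + 0 → 99
gcd(99, 249777): 249777 = 2523·99 + 0 → 99
gcd(99, 4851): 4851 = 49·99 + 0 → 99
gcd(99, 4201461): 4201461 = 42439·99 + 0 → 99

99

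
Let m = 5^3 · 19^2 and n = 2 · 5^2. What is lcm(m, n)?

90250

max exponent per prime: 2 · 5^3 · 19^2 = 90250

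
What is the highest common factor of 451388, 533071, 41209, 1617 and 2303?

49

gcd(451388, 533071): 533071 = 1·451388 + 81683; 451388 = 5·81683 + 42973; 81683 = 1·42973 + 38710; 42973 = 1·38710 + 4263; 38710 = 9·4263 + 343; 4263 = 12·343 + 147; 343 = 2·147 + 49; 147 = 3·49 + 0 → 49
gcd(49, 41209): 41209 = 841·49 + 0 → 49
gcd(49, 1617): 1617 = 33·49 + 0 → 49
gcd(49, 2303): 2303 = 47·49 + 0 → 49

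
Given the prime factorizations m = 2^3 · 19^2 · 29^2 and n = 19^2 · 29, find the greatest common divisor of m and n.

min exponent per shared prime: 19^2 · 29 = 10469

10469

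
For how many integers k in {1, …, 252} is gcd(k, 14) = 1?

Prime factors of 14: 2, 7. Count integers ≤ 252 divisible by none of them.
By inclusion–exclusion: 252 − ⌊252/2⌋ − ⌊252/7⌋ + ⌊252/14⌋ = 108.

108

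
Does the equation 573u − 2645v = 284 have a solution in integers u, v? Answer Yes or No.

gcd(573, 2645): 2645 = 4·573 + 353; 573 = 1·353 + 220; 353 = 1·220 + 133; 220 = 1·133 + 87; 133 = 1·87 + 46; 87 = 1·46 + 41; 46 = 1·41 + 5; 41 = 8·5 + 1; 5 = 5·1 + 0 → 1
1 divides 284, so a solution exists.

Yes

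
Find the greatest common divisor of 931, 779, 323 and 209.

gcd(931, 779): 931 = 1·779 + 152; 779 = 5·152 + 19; 152 = 8·19 + 0 → 19
gcd(19, 323): 323 = 17·19 + 0 → 19
gcd(19, 209): 209 = 11·19 + 0 → 19

19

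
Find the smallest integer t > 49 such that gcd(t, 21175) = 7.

gcd(t, 21175) = 7 forces 7 | t; write t = 7s. Then gcd(7s, 7·3025) = 7·gcd(s, 3025), so need gcd(s, 3025) = 1.
7s > 49 gives s ≥ 8. The least s ≥ 8 coprime to 3025 is 8, so t = 7·8 = 56.

56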